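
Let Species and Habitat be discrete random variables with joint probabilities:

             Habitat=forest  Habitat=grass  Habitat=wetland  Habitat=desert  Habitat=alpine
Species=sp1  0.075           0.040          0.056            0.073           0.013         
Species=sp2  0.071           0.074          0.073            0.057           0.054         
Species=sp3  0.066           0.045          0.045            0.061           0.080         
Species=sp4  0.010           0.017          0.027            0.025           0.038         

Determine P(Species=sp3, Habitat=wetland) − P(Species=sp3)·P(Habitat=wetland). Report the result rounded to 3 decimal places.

-0.015

P(Species=sp3) = 0.066 + 0.045 + 0.045 + 0.061 + 0.080 = 0.297.
P(Habitat=wetland) = 0.056 + 0.073 + 0.045 + 0.027 = 0.201.
P(Species=sp3, Habitat=wetland) − P(Species=sp3)P(Habitat=wetland) = 0.045 − 0.297×0.201 = -0.015.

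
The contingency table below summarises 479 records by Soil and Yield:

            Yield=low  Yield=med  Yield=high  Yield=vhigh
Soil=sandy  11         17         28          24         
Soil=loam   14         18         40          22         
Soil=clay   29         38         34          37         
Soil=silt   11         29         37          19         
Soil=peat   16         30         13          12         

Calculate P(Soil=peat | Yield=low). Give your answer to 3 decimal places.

Total with Yield=low: 11 + 14 + 29 + 11 + 16 = 81.
P(Soil=peat | Yield=low) = 16/81 = 0.198.

0.198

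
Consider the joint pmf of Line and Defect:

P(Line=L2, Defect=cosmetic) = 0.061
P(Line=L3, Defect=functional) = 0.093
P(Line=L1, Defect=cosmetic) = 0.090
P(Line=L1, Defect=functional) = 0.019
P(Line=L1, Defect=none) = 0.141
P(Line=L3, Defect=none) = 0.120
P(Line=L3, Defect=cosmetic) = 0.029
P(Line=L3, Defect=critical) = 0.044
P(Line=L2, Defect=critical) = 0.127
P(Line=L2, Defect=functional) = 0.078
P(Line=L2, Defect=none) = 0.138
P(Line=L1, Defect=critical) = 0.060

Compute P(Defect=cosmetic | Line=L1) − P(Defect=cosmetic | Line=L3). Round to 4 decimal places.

P(Line=L1) = 0.141 + 0.090 + 0.019 + 0.060 = 0.310; P(Defect=cosmetic | Line=L1) = 0.090/0.310 = 0.29032.
P(Line=L3) = 0.120 + 0.029 + 0.093 + 0.044 = 0.286; P(Defect=cosmetic | Line=L3) = 0.029/0.286 = 0.10140.
Difference = 0.1889.

0.1889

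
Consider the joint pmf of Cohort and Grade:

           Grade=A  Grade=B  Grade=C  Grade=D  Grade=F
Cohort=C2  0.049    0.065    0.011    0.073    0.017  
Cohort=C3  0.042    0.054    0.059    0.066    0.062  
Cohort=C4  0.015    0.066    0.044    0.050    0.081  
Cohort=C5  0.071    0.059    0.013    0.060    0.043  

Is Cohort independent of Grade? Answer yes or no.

P(Cohort=C4) = 0.256 and P(Grade=A) = 0.177, so their product is 0.04531, but P(Cohort=C4, Grade=A) = 0.015. Since these differ, Cohort and Grade are not independent.

no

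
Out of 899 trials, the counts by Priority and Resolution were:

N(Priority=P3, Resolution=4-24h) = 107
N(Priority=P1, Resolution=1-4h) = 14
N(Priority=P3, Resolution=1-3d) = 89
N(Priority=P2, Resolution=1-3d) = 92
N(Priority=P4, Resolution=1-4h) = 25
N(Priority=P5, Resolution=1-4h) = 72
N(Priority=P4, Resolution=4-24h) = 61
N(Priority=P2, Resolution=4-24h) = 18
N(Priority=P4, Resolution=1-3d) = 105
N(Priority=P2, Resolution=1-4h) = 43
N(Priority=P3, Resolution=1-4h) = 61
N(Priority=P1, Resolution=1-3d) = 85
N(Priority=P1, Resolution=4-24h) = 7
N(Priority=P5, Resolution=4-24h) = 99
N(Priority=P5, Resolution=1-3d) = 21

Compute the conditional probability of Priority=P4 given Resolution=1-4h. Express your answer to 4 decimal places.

0.1163

Total with Resolution=1-4h: 14 + 43 + 61 + 25 + 72 = 215.
P(Priority=P4 | Resolution=1-4h) = 25/215 = 0.1163.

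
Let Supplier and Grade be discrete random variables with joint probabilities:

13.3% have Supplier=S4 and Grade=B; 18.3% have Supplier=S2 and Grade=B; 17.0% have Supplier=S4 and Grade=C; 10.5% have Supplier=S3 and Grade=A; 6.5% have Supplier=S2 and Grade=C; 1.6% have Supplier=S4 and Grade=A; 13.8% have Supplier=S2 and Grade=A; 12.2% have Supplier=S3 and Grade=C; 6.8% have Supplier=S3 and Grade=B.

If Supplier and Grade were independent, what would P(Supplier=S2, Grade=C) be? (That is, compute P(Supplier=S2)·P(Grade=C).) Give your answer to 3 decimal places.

0.138

P(Supplier=S2) = 0.138 + 0.183 + 0.065 = 0.386.
P(Grade=C) = 0.065 + 0.122 + 0.170 = 0.357.
Product: 0.386 × 0.357 = 0.138.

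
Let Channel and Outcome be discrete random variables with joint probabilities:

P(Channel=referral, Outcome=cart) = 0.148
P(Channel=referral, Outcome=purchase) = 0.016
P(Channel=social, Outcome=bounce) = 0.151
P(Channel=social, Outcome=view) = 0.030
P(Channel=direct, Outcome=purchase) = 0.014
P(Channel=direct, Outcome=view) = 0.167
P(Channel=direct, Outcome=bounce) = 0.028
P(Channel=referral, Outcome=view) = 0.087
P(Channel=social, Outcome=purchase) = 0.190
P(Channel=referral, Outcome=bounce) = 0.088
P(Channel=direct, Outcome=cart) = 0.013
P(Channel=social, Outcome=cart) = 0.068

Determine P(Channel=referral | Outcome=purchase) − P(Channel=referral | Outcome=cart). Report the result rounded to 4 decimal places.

-0.5736

P(Outcome=purchase) = 0.190 + 0.014 + 0.016 = 0.220; P(Channel=referral | Outcome=purchase) = 0.016/0.220 = 0.07273.
P(Outcome=cart) = 0.068 + 0.013 + 0.148 = 0.229; P(Channel=referral | Outcome=cart) = 0.148/0.229 = 0.64629.
Difference = -0.5736.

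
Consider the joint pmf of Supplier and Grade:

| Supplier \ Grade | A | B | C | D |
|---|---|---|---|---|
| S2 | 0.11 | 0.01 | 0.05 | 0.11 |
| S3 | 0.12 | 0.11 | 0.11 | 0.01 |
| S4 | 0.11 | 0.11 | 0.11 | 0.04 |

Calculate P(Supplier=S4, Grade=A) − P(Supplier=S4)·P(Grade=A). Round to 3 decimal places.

-0.016

P(Supplier=S4) = 0.11 + 0.11 + 0.11 + 0.04 = 0.37.
P(Grade=A) = 0.11 + 0.12 + 0.11 = 0.34.
P(Supplier=S4, Grade=A) − P(Supplier=S4)P(Grade=A) = 0.11 − 0.37×0.34 = -0.016.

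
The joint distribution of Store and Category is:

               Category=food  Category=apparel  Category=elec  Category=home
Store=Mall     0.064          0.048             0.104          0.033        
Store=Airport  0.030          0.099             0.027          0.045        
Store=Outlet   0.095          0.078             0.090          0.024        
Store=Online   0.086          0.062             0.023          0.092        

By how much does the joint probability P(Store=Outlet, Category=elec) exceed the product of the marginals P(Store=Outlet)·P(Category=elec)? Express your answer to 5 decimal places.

P(Store=Outlet) = 0.095 + 0.078 + 0.090 + 0.024 = 0.287.
P(Category=elec) = 0.104 + 0.027 + 0.090 + 0.023 = 0.244.
P(Store=Outlet, Category=elec) − P(Store=Outlet)P(Category=elec) = 0.090 − 0.287×0.244 = 0.01997.

0.01997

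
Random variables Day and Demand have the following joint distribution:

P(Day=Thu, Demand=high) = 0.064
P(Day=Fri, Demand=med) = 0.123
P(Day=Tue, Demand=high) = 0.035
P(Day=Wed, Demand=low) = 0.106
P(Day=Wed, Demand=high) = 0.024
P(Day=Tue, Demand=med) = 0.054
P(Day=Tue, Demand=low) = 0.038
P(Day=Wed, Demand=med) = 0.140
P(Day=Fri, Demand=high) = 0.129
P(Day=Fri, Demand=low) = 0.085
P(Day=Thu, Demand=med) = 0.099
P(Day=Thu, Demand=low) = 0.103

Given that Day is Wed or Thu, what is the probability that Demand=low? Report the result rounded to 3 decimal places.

P(Day=Wed) = 0.106 + 0.140 + 0.024 = 0.270.
P(Day=Thu) = 0.103 + 0.099 + 0.064 = 0.266.
P(Day ∈ {Wed, Thu}) = 0.270 + 0.266 = 0.536; P(Demand=low, Day ∈ {Wed, Thu}) = 0.106 + 0.103 = 0.209.
P(Demand=low | Day ∈ {Wed, Thu}) = 0.209/0.536 = 0.390.

0.390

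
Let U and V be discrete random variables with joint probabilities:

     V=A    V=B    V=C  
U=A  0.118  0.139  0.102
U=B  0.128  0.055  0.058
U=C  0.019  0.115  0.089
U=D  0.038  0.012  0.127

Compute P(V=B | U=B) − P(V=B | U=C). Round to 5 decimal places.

P(U=B) = 0.128 + 0.055 + 0.058 = 0.241; P(V=B | U=B) = 0.055/0.241 = 0.228216.
P(U=C) = 0.019 + 0.115 + 0.089 = 0.223; P(V=B | U=C) = 0.115/0.223 = 0.515695.
Difference = -0.28748.

-0.28748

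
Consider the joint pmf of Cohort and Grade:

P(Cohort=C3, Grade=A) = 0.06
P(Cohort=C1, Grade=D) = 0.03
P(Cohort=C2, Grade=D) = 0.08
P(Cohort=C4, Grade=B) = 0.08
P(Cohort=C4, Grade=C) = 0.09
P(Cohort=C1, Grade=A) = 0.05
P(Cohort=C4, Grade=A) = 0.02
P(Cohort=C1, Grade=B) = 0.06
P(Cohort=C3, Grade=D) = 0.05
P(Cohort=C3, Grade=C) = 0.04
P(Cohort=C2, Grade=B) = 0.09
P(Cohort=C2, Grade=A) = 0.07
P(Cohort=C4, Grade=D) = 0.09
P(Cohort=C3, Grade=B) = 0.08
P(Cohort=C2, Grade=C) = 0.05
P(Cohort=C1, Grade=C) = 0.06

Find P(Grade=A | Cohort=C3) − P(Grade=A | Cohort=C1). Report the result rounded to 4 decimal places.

P(Cohort=C3) = 0.06 + 0.08 + 0.04 + 0.05 = 0.23; P(Grade=A | Cohort=C3) = 0.06/0.23 = 0.26087.
P(Cohort=C1) = 0.05 + 0.06 + 0.06 + 0.03 = 0.20; P(Grade=A | Cohort=C1) = 0.05/0.20 = 0.25000.
Difference = 0.0109.

0.0109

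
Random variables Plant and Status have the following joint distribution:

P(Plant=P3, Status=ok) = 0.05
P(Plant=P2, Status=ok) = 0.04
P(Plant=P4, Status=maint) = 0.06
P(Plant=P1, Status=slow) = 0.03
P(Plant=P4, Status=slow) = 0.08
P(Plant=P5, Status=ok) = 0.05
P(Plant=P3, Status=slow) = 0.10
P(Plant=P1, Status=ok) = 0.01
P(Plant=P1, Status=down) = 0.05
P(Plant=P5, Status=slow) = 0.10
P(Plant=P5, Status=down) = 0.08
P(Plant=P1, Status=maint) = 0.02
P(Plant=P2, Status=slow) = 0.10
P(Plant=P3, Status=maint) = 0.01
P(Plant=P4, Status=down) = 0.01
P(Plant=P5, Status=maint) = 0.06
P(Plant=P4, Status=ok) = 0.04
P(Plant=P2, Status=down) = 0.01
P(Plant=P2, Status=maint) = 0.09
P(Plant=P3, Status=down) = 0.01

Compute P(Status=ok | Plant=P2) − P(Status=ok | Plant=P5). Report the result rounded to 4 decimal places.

P(Plant=P2) = 0.04 + 0.10 + 0.01 + 0.09 = 0.24; P(Status=ok | Plant=P2) = 0.04/0.24 = 0.16667.
P(Plant=P5) = 0.05 + 0.10 + 0.08 + 0.06 = 0.29; P(Status=ok | Plant=P5) = 0.05/0.29 = 0.17241.
Difference = -0.0057.

-0.0057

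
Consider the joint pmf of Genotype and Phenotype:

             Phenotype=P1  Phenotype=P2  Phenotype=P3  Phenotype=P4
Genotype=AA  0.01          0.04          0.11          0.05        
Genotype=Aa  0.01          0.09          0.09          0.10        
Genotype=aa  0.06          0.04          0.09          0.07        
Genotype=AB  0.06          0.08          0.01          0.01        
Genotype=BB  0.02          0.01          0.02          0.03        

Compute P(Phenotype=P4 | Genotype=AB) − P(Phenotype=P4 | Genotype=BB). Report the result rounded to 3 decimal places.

P(Genotype=AB) = 0.06 + 0.08 + 0.01 + 0.01 = 0.16; P(Phenotype=P4 | Genotype=AB) = 0.01/0.16 = 0.0625.
P(Genotype=BB) = 0.02 + 0.01 + 0.02 + 0.03 = 0.08; P(Phenotype=P4 | Genotype=BB) = 0.03/0.08 = 0.3750.
Difference = -0.313.

-0.313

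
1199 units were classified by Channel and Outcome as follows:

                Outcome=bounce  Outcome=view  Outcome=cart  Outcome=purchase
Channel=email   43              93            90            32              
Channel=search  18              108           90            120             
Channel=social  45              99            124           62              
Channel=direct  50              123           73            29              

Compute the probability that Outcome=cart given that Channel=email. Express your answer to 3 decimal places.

Total with Channel=email: 43 + 93 + 90 + 32 = 258.
P(Outcome=cart | Channel=email) = 90/258 = 0.349.

0.349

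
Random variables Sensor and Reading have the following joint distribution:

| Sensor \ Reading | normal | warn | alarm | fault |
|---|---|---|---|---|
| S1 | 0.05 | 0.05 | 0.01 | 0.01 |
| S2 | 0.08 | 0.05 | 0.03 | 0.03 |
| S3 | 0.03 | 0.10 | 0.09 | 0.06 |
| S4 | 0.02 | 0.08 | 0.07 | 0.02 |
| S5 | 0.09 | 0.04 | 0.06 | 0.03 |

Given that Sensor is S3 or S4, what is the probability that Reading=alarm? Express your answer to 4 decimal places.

0.3404

P(Sensor=S3) = 0.03 + 0.10 + 0.09 + 0.06 = 0.28.
P(Sensor=S4) = 0.02 + 0.08 + 0.07 + 0.02 = 0.19.
P(Sensor ∈ {S3, S4}) = 0.28 + 0.19 = 0.47; P(Reading=alarm, Sensor ∈ {S3, S4}) = 0.09 + 0.07 = 0.16.
P(Reading=alarm | Sensor ∈ {S3, S4}) = 0.16/0.47 = 0.3404.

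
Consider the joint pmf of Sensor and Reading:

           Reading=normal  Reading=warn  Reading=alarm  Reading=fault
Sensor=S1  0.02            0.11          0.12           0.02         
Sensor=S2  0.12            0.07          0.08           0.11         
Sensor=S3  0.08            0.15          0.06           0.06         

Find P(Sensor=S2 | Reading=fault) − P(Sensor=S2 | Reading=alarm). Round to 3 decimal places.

P(Reading=fault) = 0.02 + 0.11 + 0.06 = 0.19; P(Sensor=S2 | Reading=fault) = 0.11/0.19 = 0.5789.
P(Reading=alarm) = 0.12 + 0.08 + 0.06 = 0.26; P(Sensor=S2 | Reading=alarm) = 0.08/0.26 = 0.3077.
Difference = 0.271.

0.271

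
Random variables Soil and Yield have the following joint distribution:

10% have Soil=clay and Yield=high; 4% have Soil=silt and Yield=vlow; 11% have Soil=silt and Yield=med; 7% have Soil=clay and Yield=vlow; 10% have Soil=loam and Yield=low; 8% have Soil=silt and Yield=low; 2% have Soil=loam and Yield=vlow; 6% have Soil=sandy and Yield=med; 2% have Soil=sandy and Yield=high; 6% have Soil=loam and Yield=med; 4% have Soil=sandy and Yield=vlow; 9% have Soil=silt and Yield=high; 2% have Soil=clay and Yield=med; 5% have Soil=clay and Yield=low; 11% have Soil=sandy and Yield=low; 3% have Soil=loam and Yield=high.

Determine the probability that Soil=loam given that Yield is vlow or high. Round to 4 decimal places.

P(Yield=vlow) = 0.04 + 0.02 + 0.07 + 0.04 = 0.17.
P(Yield=high) = 0.02 + 0.03 + 0.10 + 0.09 = 0.24.
P(Yield ∈ {vlow, high}) = 0.17 + 0.24 = 0.41; P(Soil=loam, Yield ∈ {vlow, high}) = 0.02 + 0.03 = 0.05.
P(Soil=loam | Yield ∈ {vlow, high}) = 0.05/0.41 = 0.1220.

0.1220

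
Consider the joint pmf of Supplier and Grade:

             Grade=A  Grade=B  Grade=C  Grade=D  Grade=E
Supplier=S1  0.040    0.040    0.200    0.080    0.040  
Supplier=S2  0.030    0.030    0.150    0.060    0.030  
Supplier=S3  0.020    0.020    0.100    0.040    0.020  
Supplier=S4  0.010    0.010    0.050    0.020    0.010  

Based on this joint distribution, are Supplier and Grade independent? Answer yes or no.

yes

Every cell satisfies P(Supplier,Grade) = P(Supplier)·P(Grade). For instance P(Supplier=S2) = 0.300, P(Grade=E) = 0.100, and 0.300×0.100 = 0.030 matches the joint entry. So Supplier and Grade are independent.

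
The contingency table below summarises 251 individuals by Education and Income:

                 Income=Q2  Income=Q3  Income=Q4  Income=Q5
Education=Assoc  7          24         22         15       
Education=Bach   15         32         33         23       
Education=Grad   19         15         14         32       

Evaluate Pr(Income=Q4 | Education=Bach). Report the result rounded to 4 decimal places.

0.3204

Total with Education=Bach: 15 + 32 + 33 + 23 = 103.
P(Income=Q4 | Education=Bach) = 33/103 = 0.3204.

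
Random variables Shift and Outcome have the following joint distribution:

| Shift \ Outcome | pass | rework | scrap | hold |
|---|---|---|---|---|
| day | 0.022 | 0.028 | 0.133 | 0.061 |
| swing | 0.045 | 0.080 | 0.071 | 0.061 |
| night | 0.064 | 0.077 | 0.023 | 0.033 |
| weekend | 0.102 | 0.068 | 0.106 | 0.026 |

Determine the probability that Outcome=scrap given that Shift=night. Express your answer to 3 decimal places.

P(Shift=night) = 0.064 + 0.077 + 0.023 + 0.033 = 0.197.
P(Outcome=scrap | Shift=night) = 0.023/0.197 = 0.117.

0.117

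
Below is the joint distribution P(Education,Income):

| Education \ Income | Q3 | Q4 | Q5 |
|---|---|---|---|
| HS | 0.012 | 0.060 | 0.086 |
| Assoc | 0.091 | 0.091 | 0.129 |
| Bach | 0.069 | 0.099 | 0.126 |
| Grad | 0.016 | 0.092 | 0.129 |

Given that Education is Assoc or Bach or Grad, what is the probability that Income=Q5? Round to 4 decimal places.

0.4561

P(Education=Assoc) = 0.091 + 0.091 + 0.129 = 0.311.
P(Education=Bach) = 0.069 + 0.099 + 0.126 = 0.294.
P(Education=Grad) = 0.016 + 0.092 + 0.129 = 0.237.
P(Education ∈ {Assoc, Bach, Grad}) = 0.311 + 0.294 + 0.237 = 0.842; P(Income=Q5, Education ∈ {Assoc, Bach, Grad}) = 0.129 + 0.126 + 0.129 = 0.384.
P(Income=Q5 | Education ∈ {Assoc, Bach, Grad}) = 0.384/0.842 = 0.4561.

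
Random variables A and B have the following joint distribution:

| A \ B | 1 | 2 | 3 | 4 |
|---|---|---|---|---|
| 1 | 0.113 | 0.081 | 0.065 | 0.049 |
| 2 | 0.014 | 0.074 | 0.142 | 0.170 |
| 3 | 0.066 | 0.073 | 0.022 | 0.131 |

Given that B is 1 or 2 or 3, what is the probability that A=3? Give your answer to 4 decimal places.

0.2477

P(B=1) = 0.113 + 0.014 + 0.066 = 0.193.
P(B=2) = 0.081 + 0.074 + 0.073 = 0.228.
P(B=3) = 0.065 + 0.142 + 0.022 = 0.229.
P(B ∈ {1, 2, 3}) = 0.193 + 0.228 + 0.229 = 0.650; P(A=3, B ∈ {1, 2, 3}) = 0.066 + 0.073 + 0.022 = 0.161.
P(A=3 | B ∈ {1, 2, 3}) = 0.161/0.650 = 0.2477.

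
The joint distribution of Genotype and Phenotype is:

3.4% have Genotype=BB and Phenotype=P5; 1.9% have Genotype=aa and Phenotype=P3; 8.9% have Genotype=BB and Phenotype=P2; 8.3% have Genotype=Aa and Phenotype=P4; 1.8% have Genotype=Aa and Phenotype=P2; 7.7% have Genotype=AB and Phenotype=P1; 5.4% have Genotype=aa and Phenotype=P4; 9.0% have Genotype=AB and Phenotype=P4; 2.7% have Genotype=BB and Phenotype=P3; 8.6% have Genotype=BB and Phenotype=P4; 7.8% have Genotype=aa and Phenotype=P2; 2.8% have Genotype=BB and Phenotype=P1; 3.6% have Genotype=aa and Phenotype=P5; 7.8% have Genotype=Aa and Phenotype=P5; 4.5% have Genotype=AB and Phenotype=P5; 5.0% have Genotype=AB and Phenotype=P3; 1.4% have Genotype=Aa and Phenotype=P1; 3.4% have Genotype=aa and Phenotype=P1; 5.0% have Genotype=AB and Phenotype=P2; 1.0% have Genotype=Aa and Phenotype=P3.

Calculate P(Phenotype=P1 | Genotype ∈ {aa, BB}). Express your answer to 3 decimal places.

P(Genotype=aa) = 0.034 + 0.078 + 0.019 + 0.054 + 0.036 = 0.221.
P(Genotype=BB) = 0.028 + 0.089 + 0.027 + 0.086 + 0.034 = 0.264.
P(Genotype ∈ {aa, BB}) = 0.221 + 0.264 = 0.485; P(Phenotype=P1, Genotype ∈ {aa, BB}) = 0.034 + 0.028 = 0.062.
P(Phenotype=P1 | Genotype ∈ {aa, BB}) = 0.062/0.485 = 0.128.

0.128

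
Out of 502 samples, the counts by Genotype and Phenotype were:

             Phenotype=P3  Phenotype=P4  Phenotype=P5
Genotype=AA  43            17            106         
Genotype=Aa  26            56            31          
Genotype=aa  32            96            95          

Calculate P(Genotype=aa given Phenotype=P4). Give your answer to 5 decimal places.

Total with Phenotype=P4: 17 + 56 + 96 = 169.
P(Genotype=aa | Phenotype=P4) = 96/169 = 0.56805.

0.56805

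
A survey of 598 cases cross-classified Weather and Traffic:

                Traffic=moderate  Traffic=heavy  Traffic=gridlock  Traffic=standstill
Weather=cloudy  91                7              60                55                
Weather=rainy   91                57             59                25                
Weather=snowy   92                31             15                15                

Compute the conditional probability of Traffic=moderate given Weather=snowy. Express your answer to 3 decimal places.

0.601

Total with Weather=snowy: 92 + 31 + 15 + 15 = 153.
P(Traffic=moderate | Weather=snowy) = 92/153 = 0.601.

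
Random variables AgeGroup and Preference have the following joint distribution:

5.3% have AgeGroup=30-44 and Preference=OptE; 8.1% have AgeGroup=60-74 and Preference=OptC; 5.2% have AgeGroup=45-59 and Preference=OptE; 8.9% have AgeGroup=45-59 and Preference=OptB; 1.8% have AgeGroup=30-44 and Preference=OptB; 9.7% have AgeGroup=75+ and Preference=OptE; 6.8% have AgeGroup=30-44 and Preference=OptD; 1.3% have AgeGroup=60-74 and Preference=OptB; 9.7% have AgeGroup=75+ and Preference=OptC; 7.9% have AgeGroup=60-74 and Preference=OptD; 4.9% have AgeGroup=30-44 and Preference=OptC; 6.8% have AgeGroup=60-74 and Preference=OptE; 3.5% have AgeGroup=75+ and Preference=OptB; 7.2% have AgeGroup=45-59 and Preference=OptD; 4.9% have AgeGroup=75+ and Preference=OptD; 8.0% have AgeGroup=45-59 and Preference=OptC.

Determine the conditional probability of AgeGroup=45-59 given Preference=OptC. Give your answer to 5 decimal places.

P(Preference=OptC) = 0.049 + 0.080 + 0.081 + 0.097 = 0.307.
P(AgeGroup=45-59 | Preference=OptC) = 0.080/0.307 = 0.26059.

0.26059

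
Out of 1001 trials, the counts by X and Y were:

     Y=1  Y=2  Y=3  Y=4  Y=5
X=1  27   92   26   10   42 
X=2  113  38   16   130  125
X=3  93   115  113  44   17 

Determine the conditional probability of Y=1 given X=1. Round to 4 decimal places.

Total with X=1: 27 + 92 + 26 + 10 + 42 = 197.
P(Y=1 | X=1) = 27/197 = 0.1371.

0.1371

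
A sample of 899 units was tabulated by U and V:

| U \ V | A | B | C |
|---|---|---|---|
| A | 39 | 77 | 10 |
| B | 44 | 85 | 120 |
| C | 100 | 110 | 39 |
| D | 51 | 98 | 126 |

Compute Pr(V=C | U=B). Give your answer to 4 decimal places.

Total with U=B: 44 + 85 + 120 = 249.
P(V=C | U=B) = 120/249 = 0.4819.

0.4819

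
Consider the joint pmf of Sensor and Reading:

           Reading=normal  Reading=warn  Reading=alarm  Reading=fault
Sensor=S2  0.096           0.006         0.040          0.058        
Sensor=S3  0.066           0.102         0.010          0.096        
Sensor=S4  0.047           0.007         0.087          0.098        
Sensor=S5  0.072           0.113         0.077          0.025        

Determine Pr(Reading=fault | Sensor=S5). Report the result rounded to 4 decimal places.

0.0871

P(Sensor=S5) = 0.072 + 0.113 + 0.077 + 0.025 = 0.287.
P(Reading=fault | Sensor=S5) = 0.025/0.287 = 0.0871.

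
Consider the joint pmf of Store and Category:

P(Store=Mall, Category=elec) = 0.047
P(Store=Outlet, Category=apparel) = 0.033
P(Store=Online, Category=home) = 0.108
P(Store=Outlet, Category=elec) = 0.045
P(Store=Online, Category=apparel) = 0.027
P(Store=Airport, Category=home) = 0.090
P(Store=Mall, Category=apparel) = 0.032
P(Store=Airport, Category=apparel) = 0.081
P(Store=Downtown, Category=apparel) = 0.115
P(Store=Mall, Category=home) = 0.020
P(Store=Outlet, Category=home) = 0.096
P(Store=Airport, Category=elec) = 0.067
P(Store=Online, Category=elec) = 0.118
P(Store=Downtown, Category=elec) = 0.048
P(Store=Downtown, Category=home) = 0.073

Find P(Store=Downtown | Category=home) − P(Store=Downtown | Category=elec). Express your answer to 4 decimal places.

0.0409

P(Category=home) = 0.073 + 0.020 + 0.090 + 0.096 + 0.108 = 0.387; P(Store=Downtown | Category=home) = 0.073/0.387 = 0.18863.
P(Category=elec) = 0.048 + 0.047 + 0.067 + 0.045 + 0.118 = 0.325; P(Store=Downtown | Category=elec) = 0.048/0.325 = 0.14769.
Difference = 0.0409.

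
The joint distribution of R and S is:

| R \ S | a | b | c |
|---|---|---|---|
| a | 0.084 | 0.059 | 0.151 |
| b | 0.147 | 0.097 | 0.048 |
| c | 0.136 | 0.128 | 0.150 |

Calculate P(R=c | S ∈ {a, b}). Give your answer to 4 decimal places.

0.4055

P(S=a) = 0.084 + 0.147 + 0.136 = 0.367.
P(S=b) = 0.059 + 0.097 + 0.128 = 0.284.
P(S ∈ {a, b}) = 0.367 + 0.284 = 0.651; P(R=c, S ∈ {a, b}) = 0.136 + 0.128 = 0.264.
P(R=c | S ∈ {a, b}) = 0.264/0.651 = 0.4055.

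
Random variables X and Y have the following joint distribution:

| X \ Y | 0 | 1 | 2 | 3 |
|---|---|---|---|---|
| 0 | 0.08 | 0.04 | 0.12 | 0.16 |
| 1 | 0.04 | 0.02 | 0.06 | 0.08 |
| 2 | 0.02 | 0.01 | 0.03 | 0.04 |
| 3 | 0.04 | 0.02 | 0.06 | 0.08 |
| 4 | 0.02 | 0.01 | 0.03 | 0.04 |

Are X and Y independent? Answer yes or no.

yes

Every cell satisfies P(X,Y) = P(X)·P(Y). For instance P(X=3) = 0.20, P(Y=1) = 0.10, and 0.20×0.10 = 0.02 matches the joint entry. So X and Y are independent.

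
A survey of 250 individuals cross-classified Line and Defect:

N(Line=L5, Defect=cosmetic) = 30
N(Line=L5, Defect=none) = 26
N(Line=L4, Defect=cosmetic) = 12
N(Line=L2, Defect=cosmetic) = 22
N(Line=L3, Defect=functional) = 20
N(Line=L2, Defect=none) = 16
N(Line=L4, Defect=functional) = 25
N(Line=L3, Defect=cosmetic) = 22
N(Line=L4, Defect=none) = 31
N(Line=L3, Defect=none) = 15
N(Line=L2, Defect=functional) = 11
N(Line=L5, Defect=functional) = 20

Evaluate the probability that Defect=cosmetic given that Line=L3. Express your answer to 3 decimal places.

Total with Line=L3: 15 + 22 + 20 = 57.
P(Defect=cosmetic | Line=L3) = 22/57 = 0.386.

0.386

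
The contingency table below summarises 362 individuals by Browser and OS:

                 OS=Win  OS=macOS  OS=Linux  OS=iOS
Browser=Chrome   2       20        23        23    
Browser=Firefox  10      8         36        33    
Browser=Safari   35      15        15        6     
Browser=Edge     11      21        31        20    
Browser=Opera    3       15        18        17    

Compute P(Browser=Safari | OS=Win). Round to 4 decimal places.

Total with OS=Win: 2 + 10 + 35 + 11 + 3 = 61.
P(Browser=Safari | OS=Win) = 35/61 = 0.5738.

0.5738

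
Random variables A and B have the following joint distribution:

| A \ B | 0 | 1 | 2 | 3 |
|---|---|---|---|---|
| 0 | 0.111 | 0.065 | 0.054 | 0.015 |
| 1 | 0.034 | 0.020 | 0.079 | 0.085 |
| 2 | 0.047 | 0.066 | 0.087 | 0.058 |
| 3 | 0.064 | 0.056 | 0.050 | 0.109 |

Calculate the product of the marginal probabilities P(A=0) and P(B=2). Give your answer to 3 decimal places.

0.066

P(A=0) = 0.111 + 0.065 + 0.054 + 0.015 = 0.245.
P(B=2) = 0.054 + 0.079 + 0.087 + 0.050 = 0.270.
Product: 0.245 × 0.270 = 0.066.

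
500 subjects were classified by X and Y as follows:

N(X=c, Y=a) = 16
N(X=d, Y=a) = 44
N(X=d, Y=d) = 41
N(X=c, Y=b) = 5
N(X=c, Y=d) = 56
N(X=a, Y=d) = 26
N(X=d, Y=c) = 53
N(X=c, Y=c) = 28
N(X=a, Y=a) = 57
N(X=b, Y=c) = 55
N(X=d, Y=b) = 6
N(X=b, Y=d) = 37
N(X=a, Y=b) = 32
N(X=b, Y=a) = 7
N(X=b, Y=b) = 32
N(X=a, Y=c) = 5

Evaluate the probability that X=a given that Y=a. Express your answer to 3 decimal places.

Total with Y=a: 57 + 7 + 16 + 44 = 124.
P(X=a | Y=a) = 57/124 = 0.460.

0.460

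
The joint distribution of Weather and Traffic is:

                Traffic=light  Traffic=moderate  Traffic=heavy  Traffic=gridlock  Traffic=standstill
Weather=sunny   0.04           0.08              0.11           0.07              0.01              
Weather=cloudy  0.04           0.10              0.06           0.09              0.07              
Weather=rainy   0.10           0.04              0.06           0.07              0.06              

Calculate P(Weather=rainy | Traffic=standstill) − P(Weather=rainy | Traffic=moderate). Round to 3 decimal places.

0.247

P(Traffic=standstill) = 0.01 + 0.07 + 0.06 = 0.14; P(Weather=rainy | Traffic=standstill) = 0.06/0.14 = 0.4286.
P(Traffic=moderate) = 0.08 + 0.10 + 0.04 = 0.22; P(Weather=rainy | Traffic=moderate) = 0.04/0.22 = 0.1818.
Difference = 0.247.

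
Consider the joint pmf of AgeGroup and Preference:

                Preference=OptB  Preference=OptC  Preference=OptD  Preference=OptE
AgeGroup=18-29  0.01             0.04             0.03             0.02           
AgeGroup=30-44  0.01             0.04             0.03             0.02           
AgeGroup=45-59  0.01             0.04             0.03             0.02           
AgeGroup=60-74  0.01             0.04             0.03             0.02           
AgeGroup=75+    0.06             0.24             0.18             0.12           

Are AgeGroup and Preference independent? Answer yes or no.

yes

Every cell satisfies P(AgeGroup,Preference) = P(AgeGroup)·P(Preference). For instance P(AgeGroup=45-59) = 0.10, P(Preference=OptC) = 0.40, and 0.10×0.40 = 0.04 matches the joint entry. So AgeGroup and Preference are independent.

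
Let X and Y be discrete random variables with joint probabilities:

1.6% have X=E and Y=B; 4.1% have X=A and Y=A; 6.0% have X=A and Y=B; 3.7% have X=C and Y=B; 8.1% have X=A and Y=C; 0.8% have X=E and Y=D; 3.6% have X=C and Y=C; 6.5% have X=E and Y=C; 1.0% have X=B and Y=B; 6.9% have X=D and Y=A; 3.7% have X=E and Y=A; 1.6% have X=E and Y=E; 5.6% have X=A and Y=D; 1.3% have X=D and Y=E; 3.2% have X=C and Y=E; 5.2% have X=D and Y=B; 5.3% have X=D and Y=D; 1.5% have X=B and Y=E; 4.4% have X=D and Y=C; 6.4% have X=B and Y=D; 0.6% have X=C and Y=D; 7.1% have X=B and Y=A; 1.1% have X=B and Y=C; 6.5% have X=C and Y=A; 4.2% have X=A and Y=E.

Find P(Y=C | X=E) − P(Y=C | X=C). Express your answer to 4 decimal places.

0.2532

P(X=E) = 0.037 + 0.016 + 0.065 + 0.008 + 0.016 = 0.142; P(Y=C | X=E) = 0.065/0.142 = 0.45775.
P(X=C) = 0.065 + 0.037 + 0.036 + 0.006 + 0.032 = 0.176; P(Y=C | X=C) = 0.036/0.176 = 0.20455.
Difference = 0.2532.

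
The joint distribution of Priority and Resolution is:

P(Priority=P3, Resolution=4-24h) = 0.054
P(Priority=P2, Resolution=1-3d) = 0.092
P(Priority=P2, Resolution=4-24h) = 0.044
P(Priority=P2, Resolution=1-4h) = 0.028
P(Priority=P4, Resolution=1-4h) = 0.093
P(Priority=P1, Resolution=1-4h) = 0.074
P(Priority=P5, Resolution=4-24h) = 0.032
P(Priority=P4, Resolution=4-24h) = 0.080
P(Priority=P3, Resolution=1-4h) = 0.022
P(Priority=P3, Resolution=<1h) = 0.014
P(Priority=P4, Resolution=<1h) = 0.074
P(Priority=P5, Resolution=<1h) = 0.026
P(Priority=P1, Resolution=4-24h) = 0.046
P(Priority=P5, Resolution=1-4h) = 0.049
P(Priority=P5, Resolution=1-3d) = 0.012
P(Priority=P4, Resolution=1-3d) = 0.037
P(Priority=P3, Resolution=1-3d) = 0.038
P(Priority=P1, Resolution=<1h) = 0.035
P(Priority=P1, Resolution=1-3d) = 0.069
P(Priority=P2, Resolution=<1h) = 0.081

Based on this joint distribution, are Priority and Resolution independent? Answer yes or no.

P(Priority=P2) = 0.245 and P(Resolution=1-4h) = 0.266, so their product is 0.06517, but P(Priority=P2, Resolution=1-4h) = 0.028. Since these differ, Priority and Resolution are not independent.

no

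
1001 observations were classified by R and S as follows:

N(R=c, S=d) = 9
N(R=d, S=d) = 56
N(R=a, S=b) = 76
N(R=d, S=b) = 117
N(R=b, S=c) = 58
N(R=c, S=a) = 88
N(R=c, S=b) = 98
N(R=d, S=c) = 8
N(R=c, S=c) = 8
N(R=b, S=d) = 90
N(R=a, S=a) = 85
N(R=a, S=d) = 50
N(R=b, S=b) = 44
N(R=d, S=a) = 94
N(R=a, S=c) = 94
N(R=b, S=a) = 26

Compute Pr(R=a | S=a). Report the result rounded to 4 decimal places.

Total with S=a: 85 + 26 + 88 + 94 = 293.
P(R=a | S=a) = 85/293 = 0.2901.

0.2901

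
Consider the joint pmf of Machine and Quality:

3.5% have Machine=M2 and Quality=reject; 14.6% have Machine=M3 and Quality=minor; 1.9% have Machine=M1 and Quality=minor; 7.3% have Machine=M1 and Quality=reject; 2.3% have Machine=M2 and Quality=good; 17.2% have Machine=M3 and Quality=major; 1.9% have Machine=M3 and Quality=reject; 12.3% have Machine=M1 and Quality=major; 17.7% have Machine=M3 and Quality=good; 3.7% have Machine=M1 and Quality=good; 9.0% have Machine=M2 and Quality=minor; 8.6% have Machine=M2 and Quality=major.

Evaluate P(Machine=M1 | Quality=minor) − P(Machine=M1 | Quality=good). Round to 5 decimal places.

-0.08161

P(Quality=minor) = 0.019 + 0.090 + 0.146 = 0.255; P(Machine=M1 | Quality=minor) = 0.019/0.255 = 0.074510.
P(Quality=good) = 0.037 + 0.023 + 0.177 = 0.237; P(Machine=M1 | Quality=good) = 0.037/0.237 = 0.156118.
Difference = -0.08161.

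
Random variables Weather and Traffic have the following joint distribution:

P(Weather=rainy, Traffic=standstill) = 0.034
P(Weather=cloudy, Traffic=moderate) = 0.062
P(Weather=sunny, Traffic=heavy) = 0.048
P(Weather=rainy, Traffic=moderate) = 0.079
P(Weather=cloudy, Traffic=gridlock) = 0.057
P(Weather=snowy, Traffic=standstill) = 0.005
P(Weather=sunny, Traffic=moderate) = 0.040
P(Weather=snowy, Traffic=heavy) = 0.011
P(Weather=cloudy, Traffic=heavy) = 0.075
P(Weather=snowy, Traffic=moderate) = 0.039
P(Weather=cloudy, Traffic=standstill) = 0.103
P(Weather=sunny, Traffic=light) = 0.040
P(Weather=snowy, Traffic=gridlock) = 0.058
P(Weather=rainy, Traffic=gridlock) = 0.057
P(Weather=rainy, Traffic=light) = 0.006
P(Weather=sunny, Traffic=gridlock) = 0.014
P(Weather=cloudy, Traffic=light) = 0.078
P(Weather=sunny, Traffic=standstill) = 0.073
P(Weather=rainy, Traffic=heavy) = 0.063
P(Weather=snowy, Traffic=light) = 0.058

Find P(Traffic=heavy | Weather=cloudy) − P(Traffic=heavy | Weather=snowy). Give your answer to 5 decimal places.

P(Weather=cloudy) = 0.078 + 0.062 + 0.075 + 0.057 + 0.103 = 0.375; P(Traffic=heavy | Weather=cloudy) = 0.075/0.375 = 0.200000.
P(Weather=snowy) = 0.058 + 0.039 + 0.011 + 0.058 + 0.005 = 0.171; P(Traffic=heavy | Weather=snowy) = 0.011/0.171 = 0.064327.
Difference = 0.13567.

0.13567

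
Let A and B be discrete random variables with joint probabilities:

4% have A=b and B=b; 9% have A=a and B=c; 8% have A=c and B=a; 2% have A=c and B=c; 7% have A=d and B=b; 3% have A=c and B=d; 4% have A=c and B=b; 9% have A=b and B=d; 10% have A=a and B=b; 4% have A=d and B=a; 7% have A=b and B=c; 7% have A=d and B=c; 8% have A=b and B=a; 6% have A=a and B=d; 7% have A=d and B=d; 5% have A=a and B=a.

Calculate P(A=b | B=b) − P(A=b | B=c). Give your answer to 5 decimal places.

P(B=b) = 0.10 + 0.04 + 0.04 + 0.07 = 0.25; P(A=b | B=b) = 0.04/0.25 = 0.160000.
P(B=c) = 0.09 + 0.07 + 0.02 + 0.07 = 0.25; P(A=b | B=c) = 0.07/0.25 = 0.280000.
Difference = -0.12000.

-0.12000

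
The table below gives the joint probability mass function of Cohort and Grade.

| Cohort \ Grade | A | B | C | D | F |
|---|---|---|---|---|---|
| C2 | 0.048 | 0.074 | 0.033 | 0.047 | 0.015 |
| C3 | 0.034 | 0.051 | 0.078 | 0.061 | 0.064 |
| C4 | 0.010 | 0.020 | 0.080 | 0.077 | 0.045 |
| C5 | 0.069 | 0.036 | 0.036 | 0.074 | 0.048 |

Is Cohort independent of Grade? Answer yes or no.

no

P(Cohort=C2) = 0.217 and P(Grade=B) = 0.181, so their product is 0.03928, but P(Cohort=C2, Grade=B) = 0.074. Since these differ, Cohort and Grade are not independent.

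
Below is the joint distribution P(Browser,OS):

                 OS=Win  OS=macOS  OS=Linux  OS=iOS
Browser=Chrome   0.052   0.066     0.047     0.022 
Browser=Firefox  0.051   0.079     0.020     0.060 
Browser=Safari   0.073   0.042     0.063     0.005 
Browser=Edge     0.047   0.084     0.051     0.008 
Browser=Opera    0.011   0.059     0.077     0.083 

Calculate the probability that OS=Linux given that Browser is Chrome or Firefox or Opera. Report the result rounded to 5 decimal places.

P(Browser=Chrome) = 0.052 + 0.066 + 0.047 + 0.022 = 0.187.
P(Browser=Firefox) = 0.051 + 0.079 + 0.020 + 0.060 = 0.210.
P(Browser=Opera) = 0.011 + 0.059 + 0.077 + 0.083 = 0.230.
P(Browser ∈ {Chrome, Firefox, Opera}) = 0.187 + 0.210 + 0.230 = 0.627; P(OS=Linux, Browser ∈ {Chrome, Firefox, Opera}) = 0.047 + 0.020 + 0.077 = 0.144.
P(OS=Linux | Browser ∈ {Chrome, Firefox, Opera}) = 0.144/0.627 = 0.22967.

0.22967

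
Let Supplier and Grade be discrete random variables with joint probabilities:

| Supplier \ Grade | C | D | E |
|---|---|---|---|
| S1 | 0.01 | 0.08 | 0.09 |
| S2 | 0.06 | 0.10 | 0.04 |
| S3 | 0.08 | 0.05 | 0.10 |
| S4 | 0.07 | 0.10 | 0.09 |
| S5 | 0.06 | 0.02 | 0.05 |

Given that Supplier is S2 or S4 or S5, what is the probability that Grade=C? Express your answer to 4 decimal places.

P(Supplier=S2) = 0.06 + 0.10 + 0.04 = 0.20.
P(Supplier=S4) = 0.07 + 0.10 + 0.09 = 0.26.
P(Supplier=S5) = 0.06 + 0.02 + 0.05 = 0.13.
P(Supplier ∈ {S2, S4, S5}) = 0.20 + 0.26 + 0.13 = 0.59; P(Grade=C, Supplier ∈ {S2, S4, S5}) = 0.06 + 0.07 + 0.06 = 0.19.
P(Grade=C | Supplier ∈ {S2, S4, S5}) = 0.19/0.59 = 0.3220.

0.3220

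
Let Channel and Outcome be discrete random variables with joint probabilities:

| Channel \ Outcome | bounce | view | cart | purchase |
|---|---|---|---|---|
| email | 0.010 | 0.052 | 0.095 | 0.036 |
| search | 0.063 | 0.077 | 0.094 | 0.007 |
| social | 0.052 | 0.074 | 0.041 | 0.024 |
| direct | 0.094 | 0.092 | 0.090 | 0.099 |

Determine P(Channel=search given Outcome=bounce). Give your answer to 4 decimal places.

0.2877

P(Outcome=bounce) = 0.010 + 0.063 + 0.052 + 0.094 = 0.219.
P(Channel=search | Outcome=bounce) = 0.063/0.219 = 0.2877.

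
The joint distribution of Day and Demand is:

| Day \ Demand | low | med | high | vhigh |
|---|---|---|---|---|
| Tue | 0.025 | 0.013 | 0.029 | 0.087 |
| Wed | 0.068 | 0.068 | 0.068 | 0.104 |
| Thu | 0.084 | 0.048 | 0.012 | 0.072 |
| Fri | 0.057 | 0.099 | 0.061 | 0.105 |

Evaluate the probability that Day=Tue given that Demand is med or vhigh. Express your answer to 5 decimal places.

P(Demand=med) = 0.013 + 0.068 + 0.048 + 0.099 = 0.228.
P(Demand=vhigh) = 0.087 + 0.104 + 0.072 + 0.105 = 0.368.
P(Demand ∈ {med, vhigh}) = 0.228 + 0.368 = 0.596; P(Day=Tue, Demand ∈ {med, vhigh}) = 0.013 + 0.087 = 0.100.
P(Day=Tue | Demand ∈ {med, vhigh}) = 0.100/0.596 = 0.16779.

0.16779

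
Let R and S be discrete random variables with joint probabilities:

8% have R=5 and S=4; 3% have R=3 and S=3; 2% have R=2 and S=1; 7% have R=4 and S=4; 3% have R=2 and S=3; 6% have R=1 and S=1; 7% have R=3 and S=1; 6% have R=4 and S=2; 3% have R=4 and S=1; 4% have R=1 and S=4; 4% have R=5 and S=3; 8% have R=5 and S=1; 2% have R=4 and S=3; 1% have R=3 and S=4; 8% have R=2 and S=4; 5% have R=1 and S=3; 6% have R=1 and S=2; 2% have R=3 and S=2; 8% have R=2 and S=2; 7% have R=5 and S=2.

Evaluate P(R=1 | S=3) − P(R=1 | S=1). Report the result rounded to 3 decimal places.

0.063

P(S=3) = 0.05 + 0.03 + 0.03 + 0.02 + 0.04 = 0.17; P(R=1 | S=3) = 0.05/0.17 = 0.2941.
P(S=1) = 0.06 + 0.02 + 0.07 + 0.03 + 0.08 = 0.26; P(R=1 | S=1) = 0.06/0.26 = 0.2308.
Difference = 0.063.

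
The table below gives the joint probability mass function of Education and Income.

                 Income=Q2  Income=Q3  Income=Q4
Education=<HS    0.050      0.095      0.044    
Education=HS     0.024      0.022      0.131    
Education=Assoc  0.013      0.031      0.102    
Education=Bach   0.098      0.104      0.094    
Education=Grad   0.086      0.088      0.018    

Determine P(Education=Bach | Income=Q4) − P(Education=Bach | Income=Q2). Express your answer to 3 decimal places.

P(Income=Q4) = 0.044 + 0.131 + 0.102 + 0.094 + 0.018 = 0.389; P(Education=Bach | Income=Q4) = 0.094/0.389 = 0.2416.
P(Income=Q2) = 0.050 + 0.024 + 0.013 + 0.098 + 0.086 = 0.271; P(Education=Bach | Income=Q2) = 0.098/0.271 = 0.3616.
Difference = -0.120.

-0.120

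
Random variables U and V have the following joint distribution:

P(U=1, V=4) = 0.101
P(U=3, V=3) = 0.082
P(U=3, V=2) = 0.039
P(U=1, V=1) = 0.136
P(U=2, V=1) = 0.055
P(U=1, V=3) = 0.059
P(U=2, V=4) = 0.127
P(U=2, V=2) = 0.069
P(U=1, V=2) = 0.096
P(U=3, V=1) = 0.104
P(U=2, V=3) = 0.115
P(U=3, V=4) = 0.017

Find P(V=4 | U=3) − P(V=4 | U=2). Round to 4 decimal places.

-0.2767

P(U=3) = 0.104 + 0.039 + 0.082 + 0.017 = 0.242; P(V=4 | U=3) = 0.017/0.242 = 0.07025.
P(U=2) = 0.055 + 0.069 + 0.115 + 0.127 = 0.366; P(V=4 | U=2) = 0.127/0.366 = 0.34699.
Difference = -0.2767.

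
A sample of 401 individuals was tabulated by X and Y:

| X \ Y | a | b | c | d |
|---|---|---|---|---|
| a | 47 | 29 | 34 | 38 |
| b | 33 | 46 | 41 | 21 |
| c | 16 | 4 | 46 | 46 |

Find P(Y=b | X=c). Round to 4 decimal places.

Total with X=c: 16 + 4 + 46 + 46 = 112.
P(Y=b | X=c) = 4/112 = 0.0357.

0.0357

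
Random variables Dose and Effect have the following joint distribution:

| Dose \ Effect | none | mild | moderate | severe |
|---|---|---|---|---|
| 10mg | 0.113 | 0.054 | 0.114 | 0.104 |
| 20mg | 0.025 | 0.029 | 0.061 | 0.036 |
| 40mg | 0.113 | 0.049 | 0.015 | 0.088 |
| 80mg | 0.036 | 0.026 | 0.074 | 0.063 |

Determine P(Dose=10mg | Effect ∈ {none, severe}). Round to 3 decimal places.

P(Effect=none) = 0.113 + 0.025 + 0.113 + 0.036 = 0.287.
P(Effect=severe) = 0.104 + 0.036 + 0.088 + 0.063 = 0.291.
P(Effect ∈ {none, severe}) = 0.287 + 0.291 = 0.578; P(Dose=10mg, Effect ∈ {none, severe}) = 0.113 + 0.104 = 0.217.
P(Dose=10mg | Effect ∈ {none, severe}) = 0.217/0.578 = 0.375.

0.375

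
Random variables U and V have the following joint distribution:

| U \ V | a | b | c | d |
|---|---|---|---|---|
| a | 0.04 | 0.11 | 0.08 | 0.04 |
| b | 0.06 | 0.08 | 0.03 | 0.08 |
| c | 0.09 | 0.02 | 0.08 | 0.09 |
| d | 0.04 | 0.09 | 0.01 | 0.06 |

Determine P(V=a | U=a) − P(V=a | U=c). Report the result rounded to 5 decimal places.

-0.17328

P(U=a) = 0.04 + 0.11 + 0.08 + 0.04 = 0.27; P(V=a | U=a) = 0.04/0.27 = 0.148148.
P(U=c) = 0.09 + 0.02 + 0.08 + 0.09 = 0.28; P(V=a | U=c) = 0.09/0.28 = 0.321429.
Difference = -0.17328.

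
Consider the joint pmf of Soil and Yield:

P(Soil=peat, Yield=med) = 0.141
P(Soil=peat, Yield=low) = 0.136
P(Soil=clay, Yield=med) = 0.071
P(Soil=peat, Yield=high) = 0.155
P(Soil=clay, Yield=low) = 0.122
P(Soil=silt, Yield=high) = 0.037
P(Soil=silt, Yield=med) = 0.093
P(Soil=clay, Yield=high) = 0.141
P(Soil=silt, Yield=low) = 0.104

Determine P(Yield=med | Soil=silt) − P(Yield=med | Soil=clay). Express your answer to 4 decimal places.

0.1849

P(Soil=silt) = 0.104 + 0.093 + 0.037 = 0.234; P(Yield=med | Soil=silt) = 0.093/0.234 = 0.39744.
P(Soil=clay) = 0.122 + 0.071 + 0.141 = 0.334; P(Yield=med | Soil=clay) = 0.071/0.334 = 0.21257.
Difference = 0.1849.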